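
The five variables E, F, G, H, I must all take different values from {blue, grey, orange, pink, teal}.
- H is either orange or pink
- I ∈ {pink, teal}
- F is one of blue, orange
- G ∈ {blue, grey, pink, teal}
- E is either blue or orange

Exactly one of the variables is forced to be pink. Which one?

The 5 variables together cover exactly {blue, grey, orange, pink, teal} — 5 values for 5 variables — and grey appears only in G's list, so G = grey.
Among the 4 still-open variables, teal fits only I (and all 4 values in {blue, orange, pink, teal} must be used), so I = teal.
The 3 still-open variables draw from only 3 values {blue, orange, pink}, so each is used; only H can be pink, hence H = pink.

H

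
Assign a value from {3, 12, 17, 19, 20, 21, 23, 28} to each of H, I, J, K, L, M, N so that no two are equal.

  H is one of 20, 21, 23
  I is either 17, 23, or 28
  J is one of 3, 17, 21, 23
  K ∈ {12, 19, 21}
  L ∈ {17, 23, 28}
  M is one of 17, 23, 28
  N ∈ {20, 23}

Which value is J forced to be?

The 3 variables I, L, M are confined to {17, 23, 28}, which locks those values in; drop them from H, J, N.
N must be 20 (only option left). Strike 20 from H.
H has just one choice, so H = 21. Eliminate 21 elsewhere: J, K.
So J = 3.

3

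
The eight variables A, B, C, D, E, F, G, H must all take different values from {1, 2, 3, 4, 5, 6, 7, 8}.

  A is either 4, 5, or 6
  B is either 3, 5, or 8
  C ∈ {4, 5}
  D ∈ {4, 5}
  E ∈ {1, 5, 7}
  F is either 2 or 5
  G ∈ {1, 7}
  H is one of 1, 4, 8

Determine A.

Among the 8 variables, 2 fits only F (and all 8 values in {1, 2, 3, 4, 5, 6, 7, 8} must be used), so F = 2.
Among the 7 still-open variables, 3 fits only B (and all 7 values in {1, 3, 4, 5, 6, 7, 8} must be used), so B = 3.
The 6 still-open variables together cover exactly {1, 4, 5, 6, 7, 8} — 6 values for 6 variables — and 6 appears only in A's list, so A = 6.

6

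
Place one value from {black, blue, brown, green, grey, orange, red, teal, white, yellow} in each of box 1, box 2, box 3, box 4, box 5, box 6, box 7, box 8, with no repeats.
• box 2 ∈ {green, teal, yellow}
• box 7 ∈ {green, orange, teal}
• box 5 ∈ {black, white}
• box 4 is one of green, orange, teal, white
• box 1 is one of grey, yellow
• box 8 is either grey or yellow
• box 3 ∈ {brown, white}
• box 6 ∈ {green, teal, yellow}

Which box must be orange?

The 8 variables together cover exactly {black, brown, green, grey, orange, teal, white, yellow} — 8 values for 8 variables — and black appears only in box 5's list, so box 5 = black.
Among the 7 still-open variables, brown fits only box 3 (and all 7 values in {brown, green, grey, orange, teal, white, yellow} must be used), so box 3 = brown.
Among the 6 still-open variables, white fits only box 4 (and all 6 values in {green, grey, orange, teal, white, yellow} must be used), so box 4 = white.
The 5 still-open variables draw from only 5 values {green, grey, orange, teal, yellow}, so each is used; only box 7 can be orange, hence box 7 = orange.

box 7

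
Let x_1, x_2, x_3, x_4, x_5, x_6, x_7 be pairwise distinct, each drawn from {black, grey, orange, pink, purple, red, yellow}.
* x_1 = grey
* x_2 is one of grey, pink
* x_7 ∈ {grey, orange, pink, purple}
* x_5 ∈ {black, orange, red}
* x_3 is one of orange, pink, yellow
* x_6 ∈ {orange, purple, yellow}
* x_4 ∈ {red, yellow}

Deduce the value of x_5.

black

x_1 must be grey (only option left). Remove grey from x_2, x_7.
x_2 must be pink (only option left). Remove pink from x_3, x_7.
The 5 still-open variables draw from only 5 values {black, orange, purple, red, yellow}, so each is used; only x_5 can be black, hence x_5 = black.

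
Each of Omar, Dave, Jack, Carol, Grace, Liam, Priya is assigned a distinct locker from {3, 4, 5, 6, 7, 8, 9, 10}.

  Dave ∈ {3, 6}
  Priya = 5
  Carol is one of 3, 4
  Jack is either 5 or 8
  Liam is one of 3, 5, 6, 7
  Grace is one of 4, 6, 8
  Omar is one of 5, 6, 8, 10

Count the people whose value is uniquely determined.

Priya's domain is down to {5}, so Priya = 5. Remove 5 from Omar, Jack, Liam.
Jack has just one choice, so Jack = 8. So Omar, Grace can't be 8.
The 5 still-open variables together cover exactly {3, 4, 6, 7, 10} — 5 values for 5 variables — and 7 appears only in Liam's list, so Liam = 7.
The 4 still-open variables draw from only 4 values {3, 4, 6, 10}, so each is used; only Omar can be 10, hence Omar = 10.
Determined: Omar=10, Jack=8, Liam=7, Priya=5. The other people each still have more than one consistent value. That makes 4.

4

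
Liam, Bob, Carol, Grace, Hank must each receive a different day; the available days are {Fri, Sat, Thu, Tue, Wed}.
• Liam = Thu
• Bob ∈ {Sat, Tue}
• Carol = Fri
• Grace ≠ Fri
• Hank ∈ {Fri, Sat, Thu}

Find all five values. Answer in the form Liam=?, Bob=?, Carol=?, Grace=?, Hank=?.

Liam=Thu, Bob=Tue, Carol=Fri, Grace=Wed, Hank=Sat

Liam must be Thu (only option left). Strike Thu from Grace, Hank.
Carol has just one choice, so Carol = Fri. Remove Fri from Hank.
Hank's domain is down to {Sat}, so Hank = Sat. So Bob, Grace can't be Sat.
That leaves Bob = Tue. Strike Tue from Grace.
That leaves Grace = Wed.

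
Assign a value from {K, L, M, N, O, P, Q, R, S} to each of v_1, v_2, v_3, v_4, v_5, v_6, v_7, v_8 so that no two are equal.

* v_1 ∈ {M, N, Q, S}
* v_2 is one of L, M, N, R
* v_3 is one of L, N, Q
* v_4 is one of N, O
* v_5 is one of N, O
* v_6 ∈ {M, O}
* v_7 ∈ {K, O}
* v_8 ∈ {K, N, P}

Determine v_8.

P

v_4 and v_5 between them cover only {N, O} — a naked pair. Remove those values from v_1, v_2, v_3, v_6, v_7, v_8.
v_6 has just one choice, so v_6 = M. Strike M from v_1, v_2.
v_7's domain is down to {K}, so v_7 = K. Remove K from v_8.
So v_8 = P.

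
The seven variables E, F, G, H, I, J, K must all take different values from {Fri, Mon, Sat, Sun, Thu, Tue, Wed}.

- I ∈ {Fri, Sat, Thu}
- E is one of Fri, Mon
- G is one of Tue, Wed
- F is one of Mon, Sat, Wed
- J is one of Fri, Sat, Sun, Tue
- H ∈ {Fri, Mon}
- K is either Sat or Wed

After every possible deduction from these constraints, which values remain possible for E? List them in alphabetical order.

Fri, Mon

The 7 variables draw from only 7 values {Fri, Mon, Sat, Sun, Thu, Tue, Wed}, so each is used; only J can be Sun, hence J = Sun.
Among the 6 still-open variables, Thu fits only I (and all 6 values in {Fri, Mon, Sat, Thu, Tue, Wed} must be used), so I = Thu.
Among the 5 still-open variables, Tue fits only G (and all 5 values in {Fri, Mon, Sat, Tue, Wed} must be used), so G = Tue.
E and H between them cover only {Fri, Mon} — a naked pair. Remove those values from F.
No further eliminations apply; E can still be any of Fri, Mon.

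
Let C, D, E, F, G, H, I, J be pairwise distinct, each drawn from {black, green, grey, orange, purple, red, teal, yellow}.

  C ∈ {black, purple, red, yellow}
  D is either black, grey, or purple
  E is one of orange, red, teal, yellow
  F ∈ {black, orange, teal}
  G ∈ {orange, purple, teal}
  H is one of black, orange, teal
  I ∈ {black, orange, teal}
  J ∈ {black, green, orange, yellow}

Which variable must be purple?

G

The 8 variables draw from only 8 values {black, green, grey, orange, purple, red, teal, yellow}, so each is used; only J can be green, hence J = green.
The 7 still-open variables together cover exactly {black, grey, orange, purple, red, teal, yellow} — 7 values for 7 variables — and grey appears only in D's list, so D = grey.
F, H, I between them cover only {black, orange, teal} — a naked triple. Remove those values from C, E, G.
So purple goes to G.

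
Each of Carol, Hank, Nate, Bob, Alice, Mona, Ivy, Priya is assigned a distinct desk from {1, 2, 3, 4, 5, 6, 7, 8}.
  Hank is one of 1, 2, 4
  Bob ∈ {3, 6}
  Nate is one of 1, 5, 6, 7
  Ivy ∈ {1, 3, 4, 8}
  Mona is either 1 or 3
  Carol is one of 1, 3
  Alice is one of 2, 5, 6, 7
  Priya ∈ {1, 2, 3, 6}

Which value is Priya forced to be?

2

The 8 variables together cover exactly {1, 2, 3, 4, 5, 6, 7, 8} — 8 values for 8 variables — and 8 appears only in Ivy's list, so Ivy = 8.
Among the 7 still-open variables, 4 fits only Hank (and all 7 values in {1, 2, 3, 4, 5, 6, 7} must be used), so Hank = 4.
The 2 variables Carol and Mona are confined to {1, 3}, which locks those values in; drop them from Nate, Bob, Priya.
That leaves Bob = 6. So Nate, Alice, Priya can't be 6.
So Priya = 2.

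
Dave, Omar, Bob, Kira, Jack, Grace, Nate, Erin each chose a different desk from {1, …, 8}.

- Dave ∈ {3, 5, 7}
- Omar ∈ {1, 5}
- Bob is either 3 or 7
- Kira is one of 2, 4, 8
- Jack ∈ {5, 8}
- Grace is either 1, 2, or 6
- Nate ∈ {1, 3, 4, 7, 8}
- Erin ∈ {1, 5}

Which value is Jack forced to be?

8

Among the 8 variables, 6 fits only Grace (and all 8 values in {1, 2, 3, 4, 5, 6, 7, 8} must be used), so Grace = 6.
The 7 still-open variables together cover exactly {1, 2, 3, 4, 5, 7, 8} — 7 values for 7 variables — and 2 appears only in Kira's list, so Kira = 2.
The 6 still-open variables together cover exactly {1, 3, 4, 5, 7, 8} — 6 values for 6 variables — and 4 appears only in Nate's list, so Nate = 4.
The 5 still-open variables draw from only 5 values {1, 3, 5, 7, 8}, so each is used; only Jack can be 8, hence Jack = 8.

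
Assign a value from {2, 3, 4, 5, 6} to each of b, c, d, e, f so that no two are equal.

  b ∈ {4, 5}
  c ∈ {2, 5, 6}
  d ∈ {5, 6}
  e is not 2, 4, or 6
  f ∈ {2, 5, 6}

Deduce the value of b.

Among the 5 variables, 3 fits only e (and all 5 values in {2, 3, 4, 5, 6} must be used), so e = 3.
The 4 still-open variables together cover exactly {2, 4, 5, 6} — 4 values for 4 variables — and 4 appears only in b's list, so b = 4.

4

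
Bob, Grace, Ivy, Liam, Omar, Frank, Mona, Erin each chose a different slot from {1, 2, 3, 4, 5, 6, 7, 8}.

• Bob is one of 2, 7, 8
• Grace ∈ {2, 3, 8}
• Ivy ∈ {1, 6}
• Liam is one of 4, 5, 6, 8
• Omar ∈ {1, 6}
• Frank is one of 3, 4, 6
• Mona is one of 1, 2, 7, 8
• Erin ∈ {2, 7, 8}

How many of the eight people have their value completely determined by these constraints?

The 8 variables together cover exactly {1, 2, 3, 4, 5, 6, 7, 8} — 8 values for 8 variables — and 5 appears only in Liam's list, so Liam = 5.
The 7 still-open variables draw from only 7 values {1, 2, 3, 4, 6, 7, 8}, so each is used; only Frank can be 4, hence Frank = 4.
The 6 still-open variables draw from only 6 values {1, 2, 3, 6, 7, 8}, so each is used; only Grace can be 3, hence Grace = 3.
Ivy and Omar share exactly the 2 values {1, 6}; by pigeonhole those values go to them, so strike 1, 6 from Mona.
Determined: Grace=3, Liam=5, Frank=4. The other people each still have more than one consistent value. That makes 3.

3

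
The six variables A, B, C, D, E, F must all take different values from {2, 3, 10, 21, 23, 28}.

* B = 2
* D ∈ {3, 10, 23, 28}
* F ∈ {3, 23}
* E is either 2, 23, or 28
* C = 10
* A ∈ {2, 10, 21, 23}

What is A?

B's domain is down to {2}, so B = 2. Eliminate 2 elsewhere: A, E.
C's domain is down to {10}, so C = 10. Eliminate 10 elsewhere: A, D.
The 4 still-open variables draw from only 4 values {3, 21, 23, 28}, so each is used; only A can be 21, hence A = 21.

21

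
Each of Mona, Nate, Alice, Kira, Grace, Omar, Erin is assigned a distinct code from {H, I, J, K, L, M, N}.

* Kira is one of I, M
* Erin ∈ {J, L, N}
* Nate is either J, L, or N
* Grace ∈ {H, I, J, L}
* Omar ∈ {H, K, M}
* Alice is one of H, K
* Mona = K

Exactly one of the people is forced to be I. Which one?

Kira

Mona must be K (only option left). Strike K from Alice, Omar.
Alice must be H (only option left). Remove H from Grace, Omar.
Omar has just one choice, so Omar = M. Strike M from Kira.
So I goes to Kira.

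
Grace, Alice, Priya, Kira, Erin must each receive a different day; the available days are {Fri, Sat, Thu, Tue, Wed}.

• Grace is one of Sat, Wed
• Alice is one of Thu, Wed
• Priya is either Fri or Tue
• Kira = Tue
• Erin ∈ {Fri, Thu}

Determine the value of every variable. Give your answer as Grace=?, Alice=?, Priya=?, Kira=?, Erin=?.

Kira must be Tue (only option left). Eliminate Tue elsewhere: Priya.
Priya has just one choice, so Priya = Fri. Eliminate Fri elsewhere: Erin.
Erin's domain is down to {Thu}, so Erin = Thu. Remove Thu from Alice.
That leaves Alice = Wed. Strike Wed from Grace.
Grace's domain is down to {Sat}, so Grace = Sat.

Grace=Sat, Alice=Wed, Priya=Fri, Kira=Tue, Erin=Thu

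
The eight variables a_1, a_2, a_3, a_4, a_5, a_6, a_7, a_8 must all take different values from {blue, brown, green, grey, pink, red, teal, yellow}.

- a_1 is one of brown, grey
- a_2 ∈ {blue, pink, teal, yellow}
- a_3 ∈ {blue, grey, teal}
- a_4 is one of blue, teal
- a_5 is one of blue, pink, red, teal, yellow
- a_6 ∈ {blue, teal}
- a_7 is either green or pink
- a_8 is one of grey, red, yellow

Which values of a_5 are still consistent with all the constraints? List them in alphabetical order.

The 8 variables together cover exactly {blue, brown, green, grey, pink, red, teal, yellow} — 8 values for 8 variables — and brown appears only in a_1's list, so a_1 = brown.
Among the 7 still-open variables, green fits only a_7 (and all 7 values in {blue, green, grey, pink, red, teal, yellow} must be used), so a_7 = green.
The 2 variables a_4 and a_6 are confined to {blue, teal}, which locks those values in; drop them from a_2, a_3, a_5.
a_3's domain is down to {grey}, so a_3 = grey. So a_8 can't be grey.
No further eliminations apply; a_5 can still be any of pink, red, yellow.

pink, red, yellow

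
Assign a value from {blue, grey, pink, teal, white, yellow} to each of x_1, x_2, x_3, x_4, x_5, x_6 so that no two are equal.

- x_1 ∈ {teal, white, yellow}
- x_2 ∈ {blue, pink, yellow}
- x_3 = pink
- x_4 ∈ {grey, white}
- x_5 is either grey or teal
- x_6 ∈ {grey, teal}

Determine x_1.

yellow

x_3 has just one choice, so x_3 = pink. Strike pink from x_2.
The 5 still-open variables draw from only 5 values {blue, grey, teal, white, yellow}, so each is used; only x_2 can be blue, hence x_2 = blue.
The 4 still-open variables together cover exactly {grey, teal, white, yellow} — 4 values for 4 variables — and yellow appears only in x_1's list, so x_1 = yellow.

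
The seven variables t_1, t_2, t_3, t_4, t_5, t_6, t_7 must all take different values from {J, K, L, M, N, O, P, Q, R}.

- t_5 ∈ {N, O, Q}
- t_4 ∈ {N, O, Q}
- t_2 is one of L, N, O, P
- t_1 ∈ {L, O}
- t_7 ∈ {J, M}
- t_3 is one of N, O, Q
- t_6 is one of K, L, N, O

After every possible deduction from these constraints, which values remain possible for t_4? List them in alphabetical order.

N, O, Q

t_3, t_4, t_5 between them cover only {N, O, Q} — a naked triple. Remove those values from t_1, t_2, t_6.
t_1 must be L (only option left). Strike L from t_2, t_6.
t_2 must be P (only option left).
t_6 has just one choice, so t_6 = K.
No further eliminations apply; t_4 can still be any of N, O, Q.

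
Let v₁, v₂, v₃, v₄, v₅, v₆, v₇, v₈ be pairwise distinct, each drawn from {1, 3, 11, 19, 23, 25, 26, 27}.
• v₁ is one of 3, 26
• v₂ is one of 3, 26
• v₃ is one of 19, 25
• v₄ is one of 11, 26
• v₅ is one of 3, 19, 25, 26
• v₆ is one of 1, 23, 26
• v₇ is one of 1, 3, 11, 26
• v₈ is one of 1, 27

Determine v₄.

Among the 8 variables, 23 fits only v₆ (and all 8 values in {1, 3, 11, 19, 23, 25, 26, 27} must be used), so v₆ = 23.
The 7 still-open variables together cover exactly {1, 3, 11, 19, 25, 26, 27} — 7 values for 7 variables — and 27 appears only in v₈'s list, so v₈ = 27.
The 6 still-open variables together cover exactly {1, 3, 11, 19, 25, 26} — 6 values for 6 variables — and 1 appears only in v₇'s list, so v₇ = 1.
The 5 still-open variables together cover exactly {3, 11, 19, 25, 26} — 5 values for 5 variables — and 11 appears only in v₄'s list, so v₄ = 11.

11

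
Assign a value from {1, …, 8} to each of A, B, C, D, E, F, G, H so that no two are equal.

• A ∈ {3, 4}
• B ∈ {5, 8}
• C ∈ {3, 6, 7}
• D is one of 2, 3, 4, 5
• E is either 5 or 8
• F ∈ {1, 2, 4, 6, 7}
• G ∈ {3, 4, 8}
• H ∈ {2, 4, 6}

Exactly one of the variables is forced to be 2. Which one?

Among the 8 variables, 1 fits only F (and all 8 values in {1, 2, 3, 4, 5, 6, 7, 8} must be used), so F = 1.
Among the 7 still-open variables, 7 fits only C (and all 7 values in {2, 3, 4, 5, 6, 7, 8} must be used), so C = 7.
The 6 still-open variables together cover exactly {2, 3, 4, 5, 6, 8} — 6 values for 6 variables — and 6 appears only in H's list, so H = 6.
The 5 still-open variables together cover exactly {2, 3, 4, 5, 8} — 5 values for 5 variables — and 2 appears only in D's list, so D = 2.

D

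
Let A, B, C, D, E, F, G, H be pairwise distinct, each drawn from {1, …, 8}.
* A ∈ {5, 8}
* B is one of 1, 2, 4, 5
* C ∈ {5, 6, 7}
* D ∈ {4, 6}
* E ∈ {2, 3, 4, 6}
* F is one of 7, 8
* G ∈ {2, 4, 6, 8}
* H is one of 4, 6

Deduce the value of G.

2

The 8 variables together cover exactly {1, 2, 3, 4, 5, 6, 7, 8} — 8 values for 8 variables — and 1 appears only in B's list, so B = 1.
The 7 still-open variables draw from only 7 values {2, 3, 4, 5, 6, 7, 8}, so each is used; only E can be 3, hence E = 3.
The 6 still-open variables together cover exactly {2, 4, 5, 6, 7, 8} — 6 values for 6 variables — and 2 appears only in G's list, so G = 2.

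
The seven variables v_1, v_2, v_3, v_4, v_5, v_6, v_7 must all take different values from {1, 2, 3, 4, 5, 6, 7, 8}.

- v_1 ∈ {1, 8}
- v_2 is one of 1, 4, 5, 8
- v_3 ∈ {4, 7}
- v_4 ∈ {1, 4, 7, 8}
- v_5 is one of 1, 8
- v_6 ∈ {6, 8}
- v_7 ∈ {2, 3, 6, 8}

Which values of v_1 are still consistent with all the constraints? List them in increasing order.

The 2 variables v_1 and v_5 are confined to {1, 8}, which locks those values in; drop them from v_2, v_4, v_6, v_7.
That leaves v_6 = 6. Remove 6 from v_7.
v_3 and v_4 between them cover only {4, 7} — a naked pair. Remove those values from v_2.
v_2 must be 5 (only option left).
No further eliminations apply; v_1 can still be any of 1, 8.

1, 8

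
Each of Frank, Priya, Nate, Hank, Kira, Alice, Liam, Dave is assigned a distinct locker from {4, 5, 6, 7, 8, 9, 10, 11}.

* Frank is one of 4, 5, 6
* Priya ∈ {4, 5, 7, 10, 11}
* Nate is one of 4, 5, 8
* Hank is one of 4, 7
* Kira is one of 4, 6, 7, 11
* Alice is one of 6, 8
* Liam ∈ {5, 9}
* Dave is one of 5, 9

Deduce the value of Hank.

The 8 variables draw from only 8 values {4, 5, 6, 7, 8, 9, 10, 11}, so each is used; only Priya can be 10, hence Priya = 10.
Among the 7 still-open variables, 11 fits only Kira (and all 7 values in {4, 5, 6, 7, 8, 9, 11} must be used), so Kira = 11.
Among the 6 still-open variables, 7 fits only Hank (and all 6 values in {4, 5, 6, 7, 8, 9} must be used), so Hank = 7.

7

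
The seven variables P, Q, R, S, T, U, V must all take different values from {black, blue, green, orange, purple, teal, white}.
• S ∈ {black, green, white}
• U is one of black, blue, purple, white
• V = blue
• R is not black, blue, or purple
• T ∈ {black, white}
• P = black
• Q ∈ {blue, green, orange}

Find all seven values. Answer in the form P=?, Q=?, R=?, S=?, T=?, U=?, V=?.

P has just one choice, so P = black. Eliminate black elsewhere: S, T, U.
T has just one choice, so T = white. Eliminate white elsewhere: R, S, U.
V's domain is down to {blue}, so V = blue. Eliminate blue elsewhere: Q, U.
S must be green (only option left). Eliminate green elsewhere: Q, R.
That leaves U = purple.
Q must be orange (only option left). Remove orange from R.
R must be teal (only option left).

P=black, Q=orange, R=teal, S=green, T=white, U=purple, V=blue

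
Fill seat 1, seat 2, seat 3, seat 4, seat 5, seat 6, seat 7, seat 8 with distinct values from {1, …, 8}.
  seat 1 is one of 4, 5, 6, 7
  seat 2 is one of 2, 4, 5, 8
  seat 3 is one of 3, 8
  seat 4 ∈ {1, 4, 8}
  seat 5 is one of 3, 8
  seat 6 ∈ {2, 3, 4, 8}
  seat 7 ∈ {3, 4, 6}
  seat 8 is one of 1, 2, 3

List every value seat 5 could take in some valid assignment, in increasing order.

Among the 8 variables, 7 fits only seat 1 (and all 8 values in {1, 2, 3, 4, 5, 6, 7, 8} must be used), so seat 1 = 7.
The 7 still-open variables draw from only 7 values {1, 2, 3, 4, 5, 6, 8}, so each is used; only seat 2 can be 5, hence seat 2 = 5.
The 6 still-open variables draw from only 6 values {1, 2, 3, 4, 6, 8}, so each is used; only seat 7 can be 6, hence seat 7 = 6.
seat 3 and seat 5 share exactly the 2 values {3, 8}; by pigeonhole those values go to them, so strike 3, 8 from seat 4, seat 6, seat 8.
No further eliminations apply; seat 5 can still be any of 3, 8.

3, 8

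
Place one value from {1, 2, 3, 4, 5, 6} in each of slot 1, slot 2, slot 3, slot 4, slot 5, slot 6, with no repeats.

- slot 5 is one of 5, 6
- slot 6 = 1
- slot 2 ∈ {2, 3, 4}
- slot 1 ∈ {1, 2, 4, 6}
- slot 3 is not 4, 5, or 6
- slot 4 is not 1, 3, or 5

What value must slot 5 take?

slot 6's domain is down to {1}, so slot 6 = 1. Remove 1 from slot 1, slot 3.
The 5 still-open variables draw from only 5 values {2, 3, 4, 5, 6}, so each is used; only slot 5 can be 5, hence slot 5 = 5.

5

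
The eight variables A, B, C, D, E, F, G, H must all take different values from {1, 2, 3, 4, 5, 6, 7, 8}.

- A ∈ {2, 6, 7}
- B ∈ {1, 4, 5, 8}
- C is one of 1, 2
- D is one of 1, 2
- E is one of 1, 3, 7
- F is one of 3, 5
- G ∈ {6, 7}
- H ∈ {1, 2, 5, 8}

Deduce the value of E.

The 8 variables draw from only 8 values {1, 2, 3, 4, 5, 6, 7, 8}, so each is used; only B can be 4, hence B = 4.
Among the 7 still-open variables, 8 fits only H (and all 7 values in {1, 2, 3, 5, 6, 7, 8} must be used), so H = 8.
Among the 6 still-open variables, 5 fits only F (and all 6 values in {1, 2, 3, 5, 6, 7} must be used), so F = 5.
Among the 5 still-open variables, 3 fits only E (and all 5 values in {1, 2, 3, 6, 7} must be used), so E = 3.

3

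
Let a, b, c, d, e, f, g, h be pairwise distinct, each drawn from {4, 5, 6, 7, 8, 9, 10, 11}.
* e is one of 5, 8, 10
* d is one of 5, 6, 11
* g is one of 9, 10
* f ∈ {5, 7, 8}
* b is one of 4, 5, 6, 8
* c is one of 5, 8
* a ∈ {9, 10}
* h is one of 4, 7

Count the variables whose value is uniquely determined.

4

Among the 8 variables, 11 fits only d (and all 8 values in {4, 5, 6, 7, 8, 9, 10, 11} must be used), so d = 11.
Among the 7 still-open variables, 6 fits only b (and all 7 values in {4, 5, 6, 7, 8, 9, 10} must be used), so b = 6.
The 6 still-open variables draw from only 6 values {4, 5, 7, 8, 9, 10}, so each is used; only h can be 4, hence h = 4.
Among the 5 still-open variables, 7 fits only f (and all 5 values in {5, 7, 8, 9, 10} must be used), so f = 7.
a and g between them cover only {9, 10} — a naked pair. Remove those values from e.
Determined: b=6, d=11, f=7, h=4. The other variables each still have more than one consistent value. That makes 4.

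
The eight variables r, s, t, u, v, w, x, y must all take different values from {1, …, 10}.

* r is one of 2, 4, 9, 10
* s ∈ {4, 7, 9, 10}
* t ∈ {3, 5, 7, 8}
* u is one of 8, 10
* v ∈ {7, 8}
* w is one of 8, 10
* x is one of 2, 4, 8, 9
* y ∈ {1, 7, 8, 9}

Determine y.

1

u and w share exactly the 2 values {8, 10}; by pigeonhole those values go to them, so strike 8, 10 from r, s, t, v, x, y.
v's domain is down to {7}, so v = 7. Eliminate 7 elsewhere: s, t, y.
r, s, x between them cover only {2, 4, 9} — a naked triple. Remove those values from y.
So y = 1.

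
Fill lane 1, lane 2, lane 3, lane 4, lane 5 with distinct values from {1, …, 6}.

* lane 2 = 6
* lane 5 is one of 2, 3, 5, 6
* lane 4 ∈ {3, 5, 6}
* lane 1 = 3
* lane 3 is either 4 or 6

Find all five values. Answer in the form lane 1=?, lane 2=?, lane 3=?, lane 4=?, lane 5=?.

lane 1's domain is down to {3}, so lane 1 = 3. Remove 3 from lane 4, lane 5.
lane 2 must be 6 (only option left). Strike 6 from lane 3, lane 4, lane 5.
That leaves lane 3 = 4.
That leaves lane 4 = 5. Remove 5 from lane 5.
lane 5's domain is down to {2}, so lane 5 = 2.

lane 1=3, lane 2=6, lane 3=4, lane 4=5, lane 5=2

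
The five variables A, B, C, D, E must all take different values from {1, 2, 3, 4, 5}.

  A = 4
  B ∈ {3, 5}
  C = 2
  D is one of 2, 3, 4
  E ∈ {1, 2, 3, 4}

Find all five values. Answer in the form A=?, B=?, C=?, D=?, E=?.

A's domain is down to {4}, so A = 4. Remove 4 from D, E.
C's domain is down to {2}, so C = 2. Strike 2 from D, E.
D's domain is down to {3}, so D = 3. Remove 3 from B, E.
E's domain is down to {1}, so E = 1.
That leaves B = 5.

A=4, B=5, C=2, D=3, E=1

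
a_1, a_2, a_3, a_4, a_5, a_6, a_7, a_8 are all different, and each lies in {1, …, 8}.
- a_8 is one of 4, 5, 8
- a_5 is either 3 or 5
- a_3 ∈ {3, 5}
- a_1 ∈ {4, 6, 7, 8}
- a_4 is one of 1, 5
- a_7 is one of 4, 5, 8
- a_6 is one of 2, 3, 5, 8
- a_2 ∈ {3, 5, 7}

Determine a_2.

7

The 8 variables together cover exactly {1, 2, 3, 4, 5, 6, 7, 8} — 8 values for 8 variables — and 1 appears only in a_4's list, so a_4 = 1.
Among the 7 still-open variables, 2 fits only a_6 (and all 7 values in {2, 3, 4, 5, 6, 7, 8} must be used), so a_6 = 2.
The 6 still-open variables together cover exactly {3, 4, 5, 6, 7, 8} — 6 values for 6 variables — and 6 appears only in a_1's list, so a_1 = 6.
The 5 still-open variables together cover exactly {3, 4, 5, 7, 8} — 5 values for 5 variables — and 7 appears only in a_2's list, so a_2 = 7.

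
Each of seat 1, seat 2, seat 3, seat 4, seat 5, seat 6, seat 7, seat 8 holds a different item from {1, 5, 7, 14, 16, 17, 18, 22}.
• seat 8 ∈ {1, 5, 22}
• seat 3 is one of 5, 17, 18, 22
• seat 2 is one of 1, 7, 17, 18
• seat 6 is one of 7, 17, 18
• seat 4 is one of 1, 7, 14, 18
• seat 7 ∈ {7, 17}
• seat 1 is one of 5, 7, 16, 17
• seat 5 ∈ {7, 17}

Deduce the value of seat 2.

1

The 8 variables draw from only 8 values {1, 5, 7, 14, 16, 17, 18, 22}, so each is used; only seat 4 can be 14, hence seat 4 = 14.
Among the 7 still-open variables, 16 fits only seat 1 (and all 7 values in {1, 5, 7, 16, 17, 18, 22} must be used), so seat 1 = 16.
The 2 variables seat 5 and seat 7 are confined to {7, 17}, which locks those values in; drop them from seat 2, seat 3, seat 6.
seat 6 has just one choice, so seat 6 = 18. So seat 2, seat 3 can't be 18.
So seat 2 = 1.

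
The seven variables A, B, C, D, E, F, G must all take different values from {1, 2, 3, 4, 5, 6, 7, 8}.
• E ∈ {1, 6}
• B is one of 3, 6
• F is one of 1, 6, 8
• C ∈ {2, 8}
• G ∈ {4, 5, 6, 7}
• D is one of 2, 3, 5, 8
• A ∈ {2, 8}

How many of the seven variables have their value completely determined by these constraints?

A and C between them cover only {2, 8} — a naked pair. Remove those values from D, F.
E and F between them cover only {1, 6} — a naked pair. Remove those values from B, G.
That leaves B = 3. Eliminate 3 elsewhere: D.
That leaves D = 5. So G can't be 5.
Determined: B=3, D=5. The other variables each still have more than one consistent value. That makes 2.

2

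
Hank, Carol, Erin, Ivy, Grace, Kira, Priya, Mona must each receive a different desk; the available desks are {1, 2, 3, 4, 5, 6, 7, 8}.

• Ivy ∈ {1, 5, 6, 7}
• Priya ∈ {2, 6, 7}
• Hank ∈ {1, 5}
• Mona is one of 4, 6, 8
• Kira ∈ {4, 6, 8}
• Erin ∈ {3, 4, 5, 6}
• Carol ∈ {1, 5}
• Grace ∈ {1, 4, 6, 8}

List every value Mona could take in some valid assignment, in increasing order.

The 8 variables draw from only 8 values {1, 2, 3, 4, 5, 6, 7, 8}, so each is used; only Priya can be 2, hence Priya = 2.
The 7 still-open variables together cover exactly {1, 3, 4, 5, 6, 7, 8} — 7 values for 7 variables — and 3 appears only in Erin's list, so Erin = 3.
The 6 still-open variables draw from only 6 values {1, 4, 5, 6, 7, 8}, so each is used; only Ivy can be 7, hence Ivy = 7.
Hank and Carol share exactly the 2 values {1, 5}; by pigeonhole those values go to them, so strike 1, 5 from Grace.
No further eliminations apply; Mona can still be any of 4, 6, 8.

4, 6, 8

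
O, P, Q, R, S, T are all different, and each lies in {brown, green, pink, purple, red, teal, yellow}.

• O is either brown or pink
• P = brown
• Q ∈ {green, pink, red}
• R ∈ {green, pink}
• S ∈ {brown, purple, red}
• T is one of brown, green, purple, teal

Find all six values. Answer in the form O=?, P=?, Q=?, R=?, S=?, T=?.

O=pink, P=brown, Q=red, R=green, S=purple, T=teal

P must be brown (only option left). Remove brown from O, S, T.
O's domain is down to {pink}, so O = pink. Strike pink from Q, R.
R must be green (only option left). Remove green from Q, T.
Q must be red (only option left). Strike red from S.
S must be purple (only option left). Remove purple from T.
T's domain is down to {teal}, so T = teal.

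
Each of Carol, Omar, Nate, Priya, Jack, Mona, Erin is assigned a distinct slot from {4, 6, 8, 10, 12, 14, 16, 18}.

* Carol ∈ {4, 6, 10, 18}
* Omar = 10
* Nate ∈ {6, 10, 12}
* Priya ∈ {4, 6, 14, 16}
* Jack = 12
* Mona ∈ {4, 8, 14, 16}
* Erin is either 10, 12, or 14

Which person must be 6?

Omar must be 10 (only option left). So Carol, Nate, Erin can't be 10.
That leaves Jack = 12. Remove 12 from Nate, Erin.
So 6 goes to Nate.

Nate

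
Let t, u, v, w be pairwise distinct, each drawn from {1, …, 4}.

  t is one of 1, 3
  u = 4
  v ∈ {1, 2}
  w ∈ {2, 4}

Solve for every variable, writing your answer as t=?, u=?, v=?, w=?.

u's domain is down to {4}, so u = 4. Eliminate 4 elsewhere: w.
w must be 2 (only option left). Remove 2 from v.
v must be 1 (only option left). Remove 1 from t.
t's domain is down to {3}, so t = 3.

t=3, u=4, v=1, w=2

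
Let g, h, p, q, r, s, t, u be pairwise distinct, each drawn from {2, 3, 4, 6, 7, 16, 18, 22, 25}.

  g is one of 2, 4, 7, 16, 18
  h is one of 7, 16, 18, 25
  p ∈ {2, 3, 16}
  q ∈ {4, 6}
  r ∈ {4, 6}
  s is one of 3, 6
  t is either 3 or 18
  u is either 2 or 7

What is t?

18

The 8 variables draw from only 8 values {2, 3, 4, 6, 7, 16, 18, 25}, so each is used; only h can be 25, hence h = 25.
The 2 variables q and r are confined to {4, 6}, which locks those values in; drop them from g, s.
That leaves s = 3. So p, t can't be 3.
So t = 18.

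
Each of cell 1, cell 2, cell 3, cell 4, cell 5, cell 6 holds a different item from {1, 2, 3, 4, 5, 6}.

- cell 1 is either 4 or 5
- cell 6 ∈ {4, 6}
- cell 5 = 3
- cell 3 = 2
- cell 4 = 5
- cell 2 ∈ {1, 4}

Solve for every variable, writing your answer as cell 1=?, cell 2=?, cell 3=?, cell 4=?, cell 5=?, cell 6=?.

cell 3's domain is down to {2}, so cell 3 = 2.
That leaves cell 4 = 5. Eliminate 5 elsewhere: cell 1.
cell 5 must be 3 (only option left).
cell 1 must be 4 (only option left). So cell 2, cell 6 can't be 4.
cell 2 must be 1 (only option left).
cell 6's domain is down to {6}, so cell 6 = 6.

cell 1=4, cell 2=1, cell 3=2, cell 4=5, cell 5=3, cell 6=6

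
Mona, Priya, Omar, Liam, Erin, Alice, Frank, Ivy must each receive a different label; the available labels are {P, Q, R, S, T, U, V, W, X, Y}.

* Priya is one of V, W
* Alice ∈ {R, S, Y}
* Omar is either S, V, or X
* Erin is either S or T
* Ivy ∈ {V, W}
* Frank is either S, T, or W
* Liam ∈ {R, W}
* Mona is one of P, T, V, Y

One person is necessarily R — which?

The 8 variables together cover exactly {P, R, S, T, V, W, X, Y} — 8 values for 8 variables — and P appears only in Mona's list, so Mona = P.
The 7 still-open variables draw from only 7 values {R, S, T, V, W, X, Y}, so each is used; only Omar can be X, hence Omar = X.
The 6 still-open variables draw from only 6 values {R, S, T, V, W, Y}, so each is used; only Alice can be Y, hence Alice = Y.
The 5 still-open variables together cover exactly {R, S, T, V, W} — 5 values for 5 variables — and R appears only in Liam's list, so Liam = R.

Liam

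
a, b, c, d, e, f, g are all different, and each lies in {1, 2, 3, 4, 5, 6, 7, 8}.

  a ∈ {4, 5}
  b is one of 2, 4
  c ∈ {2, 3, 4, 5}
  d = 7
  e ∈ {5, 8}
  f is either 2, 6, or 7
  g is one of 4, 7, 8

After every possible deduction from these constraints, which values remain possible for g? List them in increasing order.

4, 8

d's domain is down to {7}, so d = 7. Remove 7 from f, g.
The 6 still-open variables draw from only 6 values {2, 3, 4, 5, 6, 8}, so each is used; only c can be 3, hence c = 3.
The 5 still-open variables together cover exactly {2, 4, 5, 6, 8} — 5 values for 5 variables — and 6 appears only in f's list, so f = 6.
The 4 still-open variables draw from only 4 values {2, 4, 5, 8}, so each is used; only b can be 2, hence b = 2.
No further eliminations apply; g can still be any of 4, 8.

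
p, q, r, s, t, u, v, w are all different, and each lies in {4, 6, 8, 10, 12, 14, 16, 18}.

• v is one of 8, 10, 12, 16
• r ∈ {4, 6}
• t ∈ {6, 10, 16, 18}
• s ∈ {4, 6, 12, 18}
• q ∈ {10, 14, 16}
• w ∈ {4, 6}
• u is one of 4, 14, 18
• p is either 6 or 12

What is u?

Among the 8 variables, 8 fits only v (and all 8 values in {4, 6, 8, 10, 12, 14, 16, 18} must be used), so v = 8.
r and w between them cover only {4, 6} — a naked pair. Remove those values from p, s, t, u.
p has just one choice, so p = 12. Remove 12 from s.
s has just one choice, so s = 18. Remove 18 from t, u.
So u = 14.

14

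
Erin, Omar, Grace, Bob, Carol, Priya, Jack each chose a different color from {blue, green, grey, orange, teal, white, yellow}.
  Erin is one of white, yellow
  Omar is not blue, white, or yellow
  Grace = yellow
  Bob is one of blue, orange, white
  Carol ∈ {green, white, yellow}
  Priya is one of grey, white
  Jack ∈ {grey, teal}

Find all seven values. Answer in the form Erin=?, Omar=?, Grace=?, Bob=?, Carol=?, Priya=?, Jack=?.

Grace has just one choice, so Grace = yellow. Remove yellow from Erin, Carol.
Erin must be white (only option left). Strike white from Bob, Carol, Priya.
Carol has just one choice, so Carol = green. Strike green from Omar.
That leaves Priya = grey. So Omar, Jack can't be grey.
That leaves Jack = teal. Strike teal from Omar.
That leaves Omar = orange. Eliminate orange elsewhere: Bob.
Bob must be blue (only option left).

Erin=white, Omar=orange, Grace=yellow, Bob=blue, Carol=green, Priya=grey, Jack=teal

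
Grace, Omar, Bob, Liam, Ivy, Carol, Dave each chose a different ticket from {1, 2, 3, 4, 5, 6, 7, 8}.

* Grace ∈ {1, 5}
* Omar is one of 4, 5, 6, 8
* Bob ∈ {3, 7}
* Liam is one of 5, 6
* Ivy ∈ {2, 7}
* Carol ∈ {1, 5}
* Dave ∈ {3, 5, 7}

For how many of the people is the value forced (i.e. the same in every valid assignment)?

2

Grace and Carol between them cover only {1, 5} — a naked pair. Remove those values from Omar, Liam, Dave.
That leaves Liam = 6. Eliminate 6 elsewhere: Omar.
Bob and Dave share exactly the 2 values {3, 7}; by pigeonhole those values go to them, so strike 3, 7 from Ivy.
Ivy's domain is down to {2}, so Ivy = 2.
Determined: Liam=6, Ivy=2. The other people each still have more than one consistent value. That makes 2.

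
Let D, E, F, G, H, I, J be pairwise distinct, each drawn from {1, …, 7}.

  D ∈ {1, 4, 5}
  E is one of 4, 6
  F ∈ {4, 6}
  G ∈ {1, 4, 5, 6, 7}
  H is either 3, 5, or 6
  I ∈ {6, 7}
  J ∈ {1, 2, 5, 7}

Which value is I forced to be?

The 7 variables together cover exactly {1, 2, 3, 4, 5, 6, 7} — 7 values for 7 variables — and 2 appears only in J's list, so J = 2.
The 6 still-open variables draw from only 6 values {1, 3, 4, 5, 6, 7}, so each is used; only H can be 3, hence H = 3.
E and F share exactly the 2 values {4, 6}; by pigeonhole those values go to them, so strike 4, 6 from D, G, I.
So I = 7.

7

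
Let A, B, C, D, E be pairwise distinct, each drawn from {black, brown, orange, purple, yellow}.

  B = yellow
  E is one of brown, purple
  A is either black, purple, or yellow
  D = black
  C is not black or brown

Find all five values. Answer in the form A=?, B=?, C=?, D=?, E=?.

A=purple, B=yellow, C=orange, D=black, E=brown

B must be yellow (only option left). So A, C can't be yellow.
D must be black (only option left). So A can't be black.
A has just one choice, so A = purple. So C, E can't be purple.
C has just one choice, so C = orange.
E's domain is down to {brown}, so E = brown.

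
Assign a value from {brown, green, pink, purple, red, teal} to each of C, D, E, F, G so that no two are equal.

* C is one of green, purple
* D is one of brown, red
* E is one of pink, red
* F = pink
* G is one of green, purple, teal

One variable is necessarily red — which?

E

F's domain is down to {pink}, so F = pink. Strike pink from E.
So red goes to E.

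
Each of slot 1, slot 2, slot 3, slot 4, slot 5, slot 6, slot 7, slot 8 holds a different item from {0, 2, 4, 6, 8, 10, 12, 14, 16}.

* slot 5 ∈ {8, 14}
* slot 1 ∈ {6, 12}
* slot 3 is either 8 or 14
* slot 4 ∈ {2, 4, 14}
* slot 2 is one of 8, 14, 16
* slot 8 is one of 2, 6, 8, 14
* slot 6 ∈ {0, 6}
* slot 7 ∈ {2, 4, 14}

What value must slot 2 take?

The 8 variables together cover exactly {0, 2, 4, 6, 8, 12, 14, 16} — 8 values for 8 variables — and 0 appears only in slot 6's list, so slot 6 = 0.
The 7 still-open variables draw from only 7 values {2, 4, 6, 8, 12, 14, 16}, so each is used; only slot 1 can be 12, hence slot 1 = 12.
The 6 still-open variables draw from only 6 values {2, 4, 6, 8, 14, 16}, so each is used; only slot 8 can be 6, hence slot 8 = 6.
The 5 still-open variables draw from only 5 values {2, 4, 8, 14, 16}, so each is used; only slot 2 can be 16, hence slot 2 = 16.

16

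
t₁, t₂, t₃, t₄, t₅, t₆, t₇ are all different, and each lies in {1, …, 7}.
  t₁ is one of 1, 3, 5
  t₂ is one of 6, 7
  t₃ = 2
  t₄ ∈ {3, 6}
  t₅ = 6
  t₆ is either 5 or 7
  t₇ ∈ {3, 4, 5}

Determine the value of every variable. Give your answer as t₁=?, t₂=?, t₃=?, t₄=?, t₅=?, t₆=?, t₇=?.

t₁=1, t₂=7, t₃=2, t₄=3, t₅=6, t₆=5, t₇=4

t₃'s domain is down to {2}, so t₃ = 2.
t₅ must be 6 (only option left). Eliminate 6 elsewhere: t₂, t₄.
t₂ has just one choice, so t₂ = 7. Remove 7 from t₆.
t₄ must be 3 (only option left). Remove 3 from t₁, t₇.
t₆'s domain is down to {5}, so t₆ = 5. Remove 5 from t₁, t₇.
That leaves t₇ = 4.
That leaves t₁ = 1.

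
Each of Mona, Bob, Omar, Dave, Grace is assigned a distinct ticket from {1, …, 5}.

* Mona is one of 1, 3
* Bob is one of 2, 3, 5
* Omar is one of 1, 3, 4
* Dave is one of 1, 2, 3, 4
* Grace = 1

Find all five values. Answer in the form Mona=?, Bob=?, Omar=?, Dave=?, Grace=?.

Grace has just one choice, so Grace = 1. Strike 1 from Mona, Omar, Dave.
Mona must be 3 (only option left). Remove 3 from Bob, Omar, Dave.
Omar must be 4 (only option left). Remove 4 from Dave.
That leaves Dave = 2. Strike 2 from Bob.
That leaves Bob = 5.

Mona=3, Bob=5, Omar=4, Dave=2, Grace=1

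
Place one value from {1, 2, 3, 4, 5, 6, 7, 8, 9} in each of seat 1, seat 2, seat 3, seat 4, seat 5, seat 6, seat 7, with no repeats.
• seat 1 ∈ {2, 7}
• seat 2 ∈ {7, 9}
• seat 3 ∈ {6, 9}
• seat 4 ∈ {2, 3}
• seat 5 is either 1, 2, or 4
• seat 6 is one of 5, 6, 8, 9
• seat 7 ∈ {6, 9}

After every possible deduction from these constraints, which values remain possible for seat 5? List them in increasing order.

1, 4

The 2 variables seat 3 and seat 7 are confined to {6, 9}, which locks those values in; drop them from seat 2, seat 6.
seat 2 has just one choice, so seat 2 = 7. Remove 7 from seat 1.
seat 1's domain is down to {2}, so seat 1 = 2. So seat 4, seat 5 can't be 2.
seat 4 must be 3 (only option left).
No further eliminations apply; seat 5 can still be any of 1, 4.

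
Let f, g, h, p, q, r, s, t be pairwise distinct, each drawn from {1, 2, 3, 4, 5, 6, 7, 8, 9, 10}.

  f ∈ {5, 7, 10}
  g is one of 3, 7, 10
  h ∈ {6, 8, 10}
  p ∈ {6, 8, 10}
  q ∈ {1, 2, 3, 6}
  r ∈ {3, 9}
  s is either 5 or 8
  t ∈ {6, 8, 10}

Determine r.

h, p, t share exactly the 3 values {6, 8, 10}; by pigeonhole those values go to them, so strike 6, 8, 10 from f, g, q, s.
That leaves s = 5. Strike 5 from f.
f has just one choice, so f = 7. Strike 7 from g.
g's domain is down to {3}, so g = 3. So q, r can't be 3.
So r = 9.

9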